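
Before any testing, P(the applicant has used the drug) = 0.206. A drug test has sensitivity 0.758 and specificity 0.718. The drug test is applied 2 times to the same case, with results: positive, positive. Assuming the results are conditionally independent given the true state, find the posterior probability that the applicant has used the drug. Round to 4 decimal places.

Posterior P(H) ≈ 0.6521

Let H be the event that the applicant has used the drug; start with P(H) = 0.206. P('positive'|H) = 0.758, P('positive'|¬H) = 0.282.
Update on result 1 ('positive'): P(H) ← 0.758·0.2060 / (0.758·0.2060 + 0.282·0.7940) = 0.15615/0.38006 = 0.4109.
Update on result 2 ('positive'): P(H) ← 0.758·0.4109 / (0.758·0.4109 + 0.282·0.5891) = 0.31143/0.47757 = 0.6521.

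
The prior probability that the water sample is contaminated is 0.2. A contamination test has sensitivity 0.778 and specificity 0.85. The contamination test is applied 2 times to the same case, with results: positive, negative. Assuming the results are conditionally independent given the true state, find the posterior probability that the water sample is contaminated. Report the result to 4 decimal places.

Posterior P(H) ≈ 0.2530

Let H be the event that the water sample is contaminated; start with P(H) = 0.2. P('positive'|H) = 0.778, P('positive'|¬H) = 0.15.
Update on result 1 ('positive'): P(H) ← 0.778·0.2000 / (0.778·0.2000 + 0.15·0.8000) = 0.15560/0.27560 = 0.5646.
Update on result 2 ('negative'): P(H) ← 0.222·0.5646 / (0.222·0.5646 + 0.85·0.4354) = 0.12534/0.49544 = 0.2530.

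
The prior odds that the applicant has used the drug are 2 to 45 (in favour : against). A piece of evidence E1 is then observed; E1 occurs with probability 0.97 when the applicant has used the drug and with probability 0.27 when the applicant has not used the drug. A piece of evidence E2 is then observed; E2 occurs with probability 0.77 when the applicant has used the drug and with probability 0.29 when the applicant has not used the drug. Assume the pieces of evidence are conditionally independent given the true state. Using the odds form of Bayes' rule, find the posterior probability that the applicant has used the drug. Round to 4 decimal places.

Posterior probability ≈ 0.2977

Prior odds = 2/45 = 0.044444.
Likelihood ratio for E1 = 0.97/0.27 = 3.5926.
Likelihood ratio for E2 = 0.77/0.29 = 2.6552.
Posterior odds = prior odds × LR₁ × LR₂ = 0.42395.
Posterior probability = odds/(1+odds) = 0.42395/1.4240 = 0.2977.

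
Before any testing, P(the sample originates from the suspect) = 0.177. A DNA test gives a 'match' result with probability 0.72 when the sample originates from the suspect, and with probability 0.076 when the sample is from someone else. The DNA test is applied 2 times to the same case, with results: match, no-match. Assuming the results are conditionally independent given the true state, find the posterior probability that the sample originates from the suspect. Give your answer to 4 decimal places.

Posterior P(H) ≈ 0.3817

With H the event that the sample originates from the suspect, the joint likelihood of the observed sequence is P(data|H) = 0.72·0.28 = 0.20160 and P(data|¬H) = 0.076·0.924 = 0.070224.
Bayes: P(H|data) = 0.177·0.20160 / (0.177·0.20160 + 0.823·0.070224) = 0.035683/0.093478 = 0.3817.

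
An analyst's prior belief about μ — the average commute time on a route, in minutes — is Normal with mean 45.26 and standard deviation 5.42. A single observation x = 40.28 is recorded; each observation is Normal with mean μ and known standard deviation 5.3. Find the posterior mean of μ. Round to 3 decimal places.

Prior precision 1/τ₀² = 1/5.42² = 0.0340409; data precision n/σ² = 1/5.3² = 0.0355999.
Posterior precision = 0.0340409 + 0.0355999 = 0.0696408.
Posterior mean = (0.0340409·45.26 + 0.0355999·40.28) / 0.0696408 = 42.714.

Posterior mean ≈ 42.714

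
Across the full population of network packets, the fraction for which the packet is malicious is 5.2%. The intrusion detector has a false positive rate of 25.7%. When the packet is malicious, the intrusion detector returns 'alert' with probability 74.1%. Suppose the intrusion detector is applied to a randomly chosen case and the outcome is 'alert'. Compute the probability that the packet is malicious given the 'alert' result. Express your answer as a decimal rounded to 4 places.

Let H be the event that the packet is malicious. P(H) = 0.052, so P(¬H) = 0.948. With E the 'alert' result, P(E|H) = 0.741 and P(E|¬H) = 0.257.
P(E) = 0.741·0.052 + 0.257·0.948 = 0.038532 + 0.24364 = 0.28217.
By Bayes' theorem, P(H|E) = 0.038532 / 0.28217 = 0.1366.

P(H | E) ≈ 0.1366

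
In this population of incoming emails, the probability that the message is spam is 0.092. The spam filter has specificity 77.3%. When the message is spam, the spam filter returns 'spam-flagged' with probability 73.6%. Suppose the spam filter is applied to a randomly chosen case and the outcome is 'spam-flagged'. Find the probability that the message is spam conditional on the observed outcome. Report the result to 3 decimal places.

P(H | E) ≈ 0.247

Let H be the event that the message is spam. P(H) = 0.092, so P(¬H) = 0.908. With E the 'spam-flagged' result, P(E|H) = 0.736 and P(E|¬H) = 0.227.
P(E) = 0.736·0.092 + 0.227·0.908 = 0.067712 + 0.20612 = 0.27383.
By Bayes' theorem, P(H|E) = 0.067712 / 0.27383 = 0.247.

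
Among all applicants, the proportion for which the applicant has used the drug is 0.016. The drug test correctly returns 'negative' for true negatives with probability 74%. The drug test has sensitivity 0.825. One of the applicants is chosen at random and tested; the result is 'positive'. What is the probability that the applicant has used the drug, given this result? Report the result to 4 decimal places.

Write H for 'the applicant has used the drug'. Prior odds H:¬H = 0.016/0.984 = 0.016260. For the 'positive' outcome, the likelihood ratio is 0.825/0.26 = 3.1731.
Posterior odds = 0.016260 × 3.1731 = 0.051595, so P(H|E) = 0.051595/(1+0.051595) = 0.0491.

P(H | E) ≈ 0.0491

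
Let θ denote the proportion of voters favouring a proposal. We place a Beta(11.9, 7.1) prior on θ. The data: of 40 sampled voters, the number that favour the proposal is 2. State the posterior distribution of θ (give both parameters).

Posterior: Beta(13.9, 45.1)

Observing 2 successes and 38 failures updates Beta(11.9, 7.1) by adding the success and failure counts to the two shape parameters: α = 11.9+2 = 13.9, β = 7.1+38 = 45.1.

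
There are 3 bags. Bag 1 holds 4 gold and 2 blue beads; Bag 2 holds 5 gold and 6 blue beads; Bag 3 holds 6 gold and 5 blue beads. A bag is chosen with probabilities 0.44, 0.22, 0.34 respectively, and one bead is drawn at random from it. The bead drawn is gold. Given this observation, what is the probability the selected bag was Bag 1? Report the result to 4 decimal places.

Posterior probability ≈ 0.5068

Tabulate prior·likelihood by source: [1] prior 0.44, lik 0.6667, product 0.2933; [2] prior 0.22, lik 0.4545, product 0.1000; [3] prior 0.34, lik 0.5455, product 0.1855.
Normalizing constant = 0.57879; the posterior for Bag 1 is its product over the sum, 0.2933/0.57879 = 0.5068.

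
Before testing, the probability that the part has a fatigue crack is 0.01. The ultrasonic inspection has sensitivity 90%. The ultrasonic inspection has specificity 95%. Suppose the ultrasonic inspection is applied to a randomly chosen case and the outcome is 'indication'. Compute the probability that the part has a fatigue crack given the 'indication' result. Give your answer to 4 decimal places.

Write H for 'the part has a fatigue crack'. Prior odds H:¬H = 0.01/0.99 = 0.010101. For the 'indication' outcome, the likelihood ratio is 0.9/0.05 = 18.000.
Posterior odds = 0.010101 × 18.000 = 0.18182, so P(H|E) = 0.18182/(1+0.18182) = 0.1538.

P(H | E) ≈ 0.1538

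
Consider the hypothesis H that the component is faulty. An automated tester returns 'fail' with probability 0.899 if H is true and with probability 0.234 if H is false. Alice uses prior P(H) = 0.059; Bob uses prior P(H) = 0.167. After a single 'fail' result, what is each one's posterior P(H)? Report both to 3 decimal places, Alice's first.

Alice: 0.194; Bob: 0.435

The likelihood ratio for a 'fail' result is 0.899/0.234 = 3.8419.
Alice: prior odds 0.059/0.941 = 0.062699; posterior odds 0.24088; posterior probability 0.194.
Bob: prior odds 0.167/0.833 = 0.20048; posterior odds 0.77022; posterior probability 0.435.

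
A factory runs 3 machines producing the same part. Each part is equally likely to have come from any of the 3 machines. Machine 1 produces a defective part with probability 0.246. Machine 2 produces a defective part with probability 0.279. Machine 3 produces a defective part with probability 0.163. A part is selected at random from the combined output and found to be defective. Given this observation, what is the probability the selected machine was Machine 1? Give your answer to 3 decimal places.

Posterior probability ≈ 0.358

P(defective|M1) = 0.246; P(defective|M2) = 0.279; P(defective|M3) = 0.163.
Prior × likelihood for each source: 0.333333·0.246=0.08200, 0.333333·0.279=0.09300, 0.333333·0.163=0.05433. Summing gives P(defective) = 0.22933.
P(Machine 1 | defective) = 0.08200 / 0.22933 = 0.358.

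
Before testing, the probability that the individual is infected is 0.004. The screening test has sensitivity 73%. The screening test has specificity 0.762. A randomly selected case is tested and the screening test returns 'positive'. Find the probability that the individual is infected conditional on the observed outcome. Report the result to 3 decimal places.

Write H for 'the individual is infected'. Prior odds H:¬H = 0.004/0.996 = 0.0040161. For the 'positive' outcome, the likelihood ratio is 0.73/0.238 = 3.0672.
Posterior odds = 0.0040161 × 3.0672 = 0.012318, so P(H|E) = 0.012318/(1+0.012318) = 0.012.

P(H | E) ≈ 0.012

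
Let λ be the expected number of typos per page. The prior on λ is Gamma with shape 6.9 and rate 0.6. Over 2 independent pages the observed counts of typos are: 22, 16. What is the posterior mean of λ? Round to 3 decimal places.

Posterior mean ≈ 17.269

The Poisson likelihood adds the total count to the shape and the number of exposure periods to the rate. Here ∑xᵢ = 38 and n = 2, so shape 6.9→44.9 and rate 0.6→2.6.
E[λ | data] = 44.9/2.6 = 17.269.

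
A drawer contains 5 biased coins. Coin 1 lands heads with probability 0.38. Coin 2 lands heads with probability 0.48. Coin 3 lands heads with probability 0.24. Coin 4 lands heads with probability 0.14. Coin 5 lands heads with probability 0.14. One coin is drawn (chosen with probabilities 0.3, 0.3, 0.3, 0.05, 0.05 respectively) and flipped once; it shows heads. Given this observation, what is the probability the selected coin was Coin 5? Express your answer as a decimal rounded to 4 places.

Posterior probability ≈ 0.0203

Tabulate prior·likelihood by source: [1] prior 0.3, lik 0.38, product 0.1140; [2] prior 0.3, lik 0.48, product 0.1440; [3] prior 0.3, lik 0.24, product 0.07200; [4] prior 0.05, lik 0.14, product 0.007000; [5] prior 0.05, lik 0.14, product 0.007000.
Normalizing constant = 0.34400; the posterior for Coin 5 is its product over the sum, 0.007000/0.34400 = 0.0203.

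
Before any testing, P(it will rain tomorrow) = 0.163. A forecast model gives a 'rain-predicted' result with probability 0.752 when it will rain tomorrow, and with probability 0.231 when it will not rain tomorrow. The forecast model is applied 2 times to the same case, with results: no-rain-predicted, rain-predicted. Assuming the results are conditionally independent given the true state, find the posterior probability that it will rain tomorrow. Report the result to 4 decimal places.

With H the event that it will rain tomorrow, the joint likelihood of the observed sequence is P(data|H) = 0.248·0.752 = 0.18650 and P(data|¬H) = 0.769·0.231 = 0.17764.
Bayes: P(H|data) = 0.163·0.18650 / (0.163·0.18650 + 0.837·0.17764) = 0.030399/0.17908 = 0.1697.

Posterior P(H) ≈ 0.1697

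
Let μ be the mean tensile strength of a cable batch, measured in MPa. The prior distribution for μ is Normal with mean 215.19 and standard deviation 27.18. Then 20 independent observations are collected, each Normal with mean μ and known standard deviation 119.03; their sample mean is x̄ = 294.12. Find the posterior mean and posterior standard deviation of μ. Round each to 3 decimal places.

Prior precision 1/τ₀² = 1/27.18² = 0.00135363; data precision n/σ² = 20/119.03² = 0.00141162.
Posterior precision = 0.00135363 + 0.00141162 = 0.00276525, giving posterior SD = 1/√0.00276525 = 19.017.
Posterior mean = (0.00135363·215.19 + 0.00141162·294.12) / 0.00276525 = 255.483.

Posterior mean ≈ 255.483; posterior SD ≈ 19.017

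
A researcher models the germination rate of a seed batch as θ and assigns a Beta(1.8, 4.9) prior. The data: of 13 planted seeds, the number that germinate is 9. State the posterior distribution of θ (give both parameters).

Posterior: Beta(10.8, 8.9)

Observing 9 successes and 4 failures updates Beta(1.8, 4.9) by adding the success and failure counts to the two shape parameters: α = 1.8+9 = 10.8, β = 4.9+4 = 8.9.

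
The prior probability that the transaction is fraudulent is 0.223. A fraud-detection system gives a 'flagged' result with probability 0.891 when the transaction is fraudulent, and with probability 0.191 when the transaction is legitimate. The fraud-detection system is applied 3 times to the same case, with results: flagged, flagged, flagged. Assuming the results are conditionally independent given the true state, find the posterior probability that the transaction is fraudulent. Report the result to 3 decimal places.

With H the event that the transaction is fraudulent, the joint likelihood of the observed sequence is P(data|H) = 0.891·0.891·0.891 = 0.70735 and P(data|¬H) = 0.191·0.191·0.191 = 0.0069679.
Bayes: P(H|data) = 0.223·0.70735 / (0.223·0.70735 + 0.777·0.0069679) = 0.15774/0.16315 = 0.9668.

Posterior P(H) ≈ 0.967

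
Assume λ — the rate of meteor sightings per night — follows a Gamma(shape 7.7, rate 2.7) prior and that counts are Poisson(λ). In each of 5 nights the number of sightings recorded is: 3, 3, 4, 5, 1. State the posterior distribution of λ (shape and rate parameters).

The Poisson likelihood adds the total count to the shape and the number of exposure periods to the rate. Here ∑xᵢ = 16 and n = 5, so shape 7.7→23.7 and rate 2.7→7.7.

Posterior: Gamma(shape=23.7, rate=7.7)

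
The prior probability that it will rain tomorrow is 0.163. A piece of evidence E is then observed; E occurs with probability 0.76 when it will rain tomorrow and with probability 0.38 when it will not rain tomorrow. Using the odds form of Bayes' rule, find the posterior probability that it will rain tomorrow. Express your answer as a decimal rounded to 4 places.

Prior odds = 0.163/(1−0.163) = 0.19474. In log-odds, ln(0.19474) = -1.6361.
Add log likelihood ratio: ln(2.0000) = 0.69315.
Posterior log-odds = -0.94293, so posterior odds = exp(-0.94293) = 0.38949. Converting, P(H|E) = 0.38949/1.3895 = 0.2803.

Posterior probability ≈ 0.2803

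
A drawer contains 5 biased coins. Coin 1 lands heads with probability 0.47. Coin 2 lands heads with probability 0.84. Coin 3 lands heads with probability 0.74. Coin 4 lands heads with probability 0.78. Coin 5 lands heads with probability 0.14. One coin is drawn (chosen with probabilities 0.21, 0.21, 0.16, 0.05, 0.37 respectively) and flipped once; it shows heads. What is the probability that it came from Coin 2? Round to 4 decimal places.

Posterior probability ≈ 0.3642

P(heads|C1) = 0.47; P(heads|C2) = 0.84; P(heads|C3) = 0.74; P(heads|C4) = 0.78; P(heads|C5) = 0.14.
Prior × likelihood for each source: 0.21·0.47=0.09870, 0.21·0.84=0.1764, 0.16·0.74=0.1184, 0.05·0.78=0.03900, 0.37·0.14=0.05180. Summing gives P(heads) = 0.48430.
P(Coin 2 | heads) = 0.1764 / 0.48430 = 0.3642.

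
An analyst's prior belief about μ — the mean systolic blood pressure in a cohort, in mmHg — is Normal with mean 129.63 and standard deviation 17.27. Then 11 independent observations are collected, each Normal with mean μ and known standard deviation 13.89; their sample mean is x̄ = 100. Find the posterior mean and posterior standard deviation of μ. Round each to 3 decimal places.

Posterior mean ≈ 101.646; posterior SD ≈ 4.070

Prior precision 1/τ₀² = 1/17.27² = 0.00335286; data precision n/σ² = 11/13.89² = 0.0570149.
Posterior precision = 0.00335286 + 0.0570149 = 0.0603677, giving posterior SD = 1/√0.0603677 = 4.070.
Posterior mean = (0.00335286·129.63 + 0.0570149·100) / 0.0603677 = 101.646.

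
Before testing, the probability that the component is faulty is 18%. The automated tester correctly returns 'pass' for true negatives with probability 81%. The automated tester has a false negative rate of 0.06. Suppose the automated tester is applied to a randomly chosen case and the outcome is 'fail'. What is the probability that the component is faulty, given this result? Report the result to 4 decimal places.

Let H be the event that the component is faulty. P(H) = 0.18, so P(¬H) = 0.82. With E the 'fail' result, P(E|H) = 0.94 and P(E|¬H) = 0.19.
P(E) = 0.94·0.18 + 0.19·0.82 = 0.16920 + 0.15580 = 0.32500.
By Bayes' theorem, P(H|E) = 0.16920 / 0.32500 = 0.5206.

P(H | E) ≈ 0.5206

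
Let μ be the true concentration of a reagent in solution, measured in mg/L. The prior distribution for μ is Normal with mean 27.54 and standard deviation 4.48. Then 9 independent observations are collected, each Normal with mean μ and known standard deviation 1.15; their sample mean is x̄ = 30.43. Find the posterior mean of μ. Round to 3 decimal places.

Prior precision 1/τ₀² = 1/4.48² = 0.0498246; data precision n/σ² = 9/1.15² = 6.80529.
Posterior precision = 0.0498246 + 6.80529 = 6.85512.
Posterior mean = (0.0498246·27.54 + 6.80529·30.43) / 6.85512 = 30.409.

Posterior mean ≈ 30.409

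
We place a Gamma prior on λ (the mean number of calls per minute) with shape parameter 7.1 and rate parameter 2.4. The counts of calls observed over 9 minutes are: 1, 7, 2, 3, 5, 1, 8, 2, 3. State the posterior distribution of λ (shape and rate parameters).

Posterior: Gamma(shape=39.1, rate=11.4)

The Poisson likelihood adds the total count to the shape and the number of exposure periods to the rate. Here ∑xᵢ = 32 and n = 9, so shape 7.1→39.1 and rate 2.4→11.4.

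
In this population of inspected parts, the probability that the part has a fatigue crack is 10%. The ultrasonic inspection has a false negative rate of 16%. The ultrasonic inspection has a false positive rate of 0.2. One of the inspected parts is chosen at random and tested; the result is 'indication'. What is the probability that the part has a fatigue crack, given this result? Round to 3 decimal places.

Write H for 'the part has a fatigue crack'. Prior odds H:¬H = 0.1/0.9 = 0.11111. For the 'indication' outcome, the likelihood ratio is 0.84/0.2 = 4.2000.
Posterior odds = 0.11111 × 4.2000 = 0.46667, so P(H|E) = 0.46667/(1+0.46667) = 0.318.

P(H | E) ≈ 0.318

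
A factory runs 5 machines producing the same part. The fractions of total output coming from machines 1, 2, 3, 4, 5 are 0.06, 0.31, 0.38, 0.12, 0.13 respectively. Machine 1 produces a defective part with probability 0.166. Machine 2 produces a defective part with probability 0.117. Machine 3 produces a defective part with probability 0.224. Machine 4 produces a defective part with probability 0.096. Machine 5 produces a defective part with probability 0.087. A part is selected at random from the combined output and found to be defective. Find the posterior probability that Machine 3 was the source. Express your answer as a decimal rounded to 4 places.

P(defective|M1) = 0.166; P(defective|M2) = 0.117; P(defective|M3) = 0.224; P(defective|M4) = 0.096; P(defective|M5) = 0.087.
Prior × likelihood for each source: 0.06·0.166=0.009960, 0.31·0.117=0.03627, 0.38·0.224=0.08512, 0.12·0.096=0.01152, 0.13·0.087=0.01131. Summing gives P(defective) = 0.15418.
P(Machine 3 | defective) = 0.08512 / 0.15418 = 0.5521.

Posterior probability ≈ 0.5521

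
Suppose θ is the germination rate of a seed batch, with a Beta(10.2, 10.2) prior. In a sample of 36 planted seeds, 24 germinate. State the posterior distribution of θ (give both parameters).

The binomial likelihood is conjugate to the Beta prior: with 24 successes and 12 failures, the posterior is Beta(10.2+24, 10.2+12) = Beta(34.2, 22.2).

Posterior: Beta(34.2, 22.2)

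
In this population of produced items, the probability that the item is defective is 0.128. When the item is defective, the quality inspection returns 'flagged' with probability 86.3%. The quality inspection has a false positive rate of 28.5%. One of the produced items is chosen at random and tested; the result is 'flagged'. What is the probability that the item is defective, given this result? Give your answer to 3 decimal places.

P(H | E) ≈ 0.308

Let H be the event that the item is defective. P(H) = 0.128, so P(¬H) = 0.872. With E the 'flagged' result, P(E|H) = 0.863 and P(E|¬H) = 0.285.
P(E) = 0.863·0.128 + 0.285·0.872 = 0.11046 + 0.24852 = 0.35898.
By Bayes' theorem, P(H|E) = 0.11046 / 0.35898 = 0.308.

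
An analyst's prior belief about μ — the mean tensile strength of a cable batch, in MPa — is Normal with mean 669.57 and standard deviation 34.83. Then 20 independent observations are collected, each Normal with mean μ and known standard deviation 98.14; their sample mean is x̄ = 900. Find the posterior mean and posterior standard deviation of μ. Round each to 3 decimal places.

Posterior mean ≈ 834.520; posterior SD ≈ 18.567

With known σ, the Normal prior is conjugate. Weight on the data is w = (n/σ²)/(n/σ² + 1/τ₀²) = 0.00207653/(0.00207653+0.00082431) = 0.71584.
Posterior mean = w·x̄ + (1−w)·μ₀ = 0.71584·900 + 0.28416·669.57 = 834.520. Posterior variance = 1/(0.00207653+0.00082431) = 344.727, so SD = 18.567.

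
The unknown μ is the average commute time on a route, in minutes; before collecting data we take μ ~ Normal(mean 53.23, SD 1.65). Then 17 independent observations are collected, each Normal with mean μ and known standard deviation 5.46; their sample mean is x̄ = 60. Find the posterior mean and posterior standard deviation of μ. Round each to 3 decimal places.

With known σ, the Normal prior is conjugate. Weight on the data is w = (n/σ²)/(n/σ² + 1/τ₀²) = 0.570248/(0.570248+0.367309) = 0.60823.
Posterior mean = w·x̄ + (1−w)·μ₀ = 0.60823·60 + 0.39177·53.23 = 57.348. Posterior variance = 1/(0.570248+0.367309) = 1.06660, so SD = 1.033.

Posterior mean ≈ 57.348; posterior SD ≈ 1.033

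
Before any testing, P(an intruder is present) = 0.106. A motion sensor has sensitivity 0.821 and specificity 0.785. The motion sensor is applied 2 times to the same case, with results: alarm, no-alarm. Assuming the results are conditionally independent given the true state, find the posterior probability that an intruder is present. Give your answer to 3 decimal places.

Let H be the event that an intruder is present; start with P(H) = 0.106. P('alarm'|H) = 0.821, P('alarm'|¬H) = 0.215.
Update on result 1 ('alarm'): P(H) ← 0.821·0.1060 / (0.821·0.1060 + 0.215·0.8940) = 0.087026/0.27924 = 0.3117.
Update on result 2 ('no-alarm'): P(H) ← 0.179·0.3117 / (0.179·0.3117 + 0.785·0.6883) = 0.055787/0.59614 = 0.0936.

Posterior P(H) ≈ 0.094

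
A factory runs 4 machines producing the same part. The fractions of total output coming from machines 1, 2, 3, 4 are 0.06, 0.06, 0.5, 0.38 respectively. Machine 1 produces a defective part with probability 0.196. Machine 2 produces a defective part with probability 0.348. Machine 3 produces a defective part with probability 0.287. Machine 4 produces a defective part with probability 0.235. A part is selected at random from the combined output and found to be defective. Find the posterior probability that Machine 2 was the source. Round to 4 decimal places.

Posterior probability ≈ 0.0787

P(defective|M1) = 0.196; P(defective|M2) = 0.348; P(defective|M3) = 0.287; P(defective|M4) = 0.235.
Prior × likelihood for each source: 0.06·0.196=0.01176, 0.06·0.348=0.02088, 0.5·0.287=0.1435, 0.38·0.235=0.08930. Summing gives P(defective) = 0.26544.
P(Machine 2 | defective) = 0.02088 / 0.26544 = 0.0787.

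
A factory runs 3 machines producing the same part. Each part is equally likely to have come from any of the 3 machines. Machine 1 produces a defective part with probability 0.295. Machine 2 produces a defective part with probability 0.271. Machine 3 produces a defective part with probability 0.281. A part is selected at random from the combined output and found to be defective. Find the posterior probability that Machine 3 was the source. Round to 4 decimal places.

Tabulate prior·likelihood by source: [1] prior 0.333333, lik 0.295, product 0.09833; [2] prior 0.333333, lik 0.271, product 0.09033; [3] prior 0.333333, lik 0.281, product 0.09367.
Normalizing constant = 0.28233; the posterior for Machine 3 is its product over the sum, 0.09367/0.28233 = 0.3318.

Posterior probability ≈ 0.3318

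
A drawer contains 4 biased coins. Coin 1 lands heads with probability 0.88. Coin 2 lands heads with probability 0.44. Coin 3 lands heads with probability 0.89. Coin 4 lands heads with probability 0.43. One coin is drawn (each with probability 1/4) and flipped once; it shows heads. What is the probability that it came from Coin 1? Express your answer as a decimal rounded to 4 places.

Posterior probability ≈ 0.3333

Tabulate prior·likelihood by source: [1] prior 0.25, lik 0.88, product 0.2200; [2] prior 0.25, lik 0.44, product 0.1100; [3] prior 0.25, lik 0.89, product 0.2225; [4] prior 0.25, lik 0.43, product 0.1075.
Normalizing constant = 0.66000; the posterior for Coin 1 is its product over the sum, 0.2200/0.66000 = 0.3333.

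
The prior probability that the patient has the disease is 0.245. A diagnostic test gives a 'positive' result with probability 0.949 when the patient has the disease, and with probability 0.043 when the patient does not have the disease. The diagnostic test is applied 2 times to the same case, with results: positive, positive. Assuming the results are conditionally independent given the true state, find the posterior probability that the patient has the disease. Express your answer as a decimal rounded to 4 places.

Posterior P(H) ≈ 0.9937

Let H be the event that the patient has the disease; start with P(H) = 0.245. P('positive'|H) = 0.949, P('positive'|¬H) = 0.043.
Update on result 1 ('positive'): P(H) ← 0.949·0.2450 / (0.949·0.2450 + 0.043·0.7550) = 0.23250/0.26497 = 0.8775.
Update on result 2 ('positive'): P(H) ← 0.949·0.8775 / (0.949·0.8775 + 0.043·0.1225) = 0.83273/0.83799 = 0.9937.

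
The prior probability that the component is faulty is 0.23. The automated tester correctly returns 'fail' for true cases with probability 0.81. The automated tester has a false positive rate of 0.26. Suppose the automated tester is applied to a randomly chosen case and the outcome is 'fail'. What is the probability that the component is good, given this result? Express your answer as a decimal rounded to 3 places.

P(¬H | E) ≈ 0.518

Let H be the event that the component is faulty. P(H) = 0.23, so P(¬H) = 0.77. With E the 'fail' result, P(E|H) = 0.81 and P(E|¬H) = 0.26.
P(E) = 0.81·0.23 + 0.26·0.77 = 0.18630 + 0.20020 = 0.38650.
By Bayes' theorem, P(H|E) = 0.18630 / 0.38650 = 0.482. Hence P(¬H|E) = 1 − 0.482 = 0.518.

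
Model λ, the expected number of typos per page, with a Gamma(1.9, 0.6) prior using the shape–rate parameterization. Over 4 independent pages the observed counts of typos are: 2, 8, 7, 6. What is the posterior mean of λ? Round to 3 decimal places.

The Poisson likelihood adds the total count to the shape and the number of exposure periods to the rate. Here ∑xᵢ = 23 and n = 4, so shape 1.9→24.9 and rate 0.6→4.6.
Posterior mean = shape/rate = 24.9/4.6 = 5.413.

Posterior mean ≈ 5.413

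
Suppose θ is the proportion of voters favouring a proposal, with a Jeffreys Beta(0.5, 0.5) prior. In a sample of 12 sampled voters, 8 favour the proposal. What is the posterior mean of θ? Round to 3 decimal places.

Observing 8 successes and 4 failures updates Beta(0.5, 0.5) by adding the success and failure counts to the two shape parameters: α = 0.5+8 = 8.5, β = 0.5+4 = 4.5.
Posterior mean = α/(α+β) = 8.5/13 = 0.654.

Posterior mean ≈ 0.654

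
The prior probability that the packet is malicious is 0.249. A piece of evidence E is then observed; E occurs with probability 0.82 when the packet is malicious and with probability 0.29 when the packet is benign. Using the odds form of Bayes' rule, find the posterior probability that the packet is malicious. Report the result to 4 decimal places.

Posterior probability ≈ 0.4839

Prior odds = 0.249/(1−0.249) = 0.33156.
Likelihood ratio for E = 0.82/0.29 = 2.8276.
Posterior odds = prior odds × LR = 0.93751.
Posterior probability = odds/(1+odds) = 0.93751/1.9375 = 0.4839.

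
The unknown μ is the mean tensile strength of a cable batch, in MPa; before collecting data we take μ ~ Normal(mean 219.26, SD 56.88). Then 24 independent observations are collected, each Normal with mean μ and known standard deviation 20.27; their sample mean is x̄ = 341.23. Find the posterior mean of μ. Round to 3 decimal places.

Posterior mean ≈ 340.588

Prior precision 1/τ₀² = 1/56.88² = 0.00030909; data precision n/σ² = 24/20.27² = 0.0584122.
Posterior precision = 0.00030909 + 0.0584122 = 0.0587213.
Posterior mean = (0.00030909·219.26 + 0.0584122·341.23) / 0.0587213 = 340.588.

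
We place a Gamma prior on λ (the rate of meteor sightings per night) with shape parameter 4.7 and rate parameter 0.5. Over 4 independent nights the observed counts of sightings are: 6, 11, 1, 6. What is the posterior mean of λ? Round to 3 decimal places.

Posterior mean ≈ 6.378

Total count ∑xᵢ = 24 over n = 4 nights.
Gamma is conjugate to the Poisson likelihood: posterior is Gamma(shape = 4.7+24 = 28.7, rate = 0.5+4 = 4.5).
E[λ | data] = 28.7/4.5 = 6.378.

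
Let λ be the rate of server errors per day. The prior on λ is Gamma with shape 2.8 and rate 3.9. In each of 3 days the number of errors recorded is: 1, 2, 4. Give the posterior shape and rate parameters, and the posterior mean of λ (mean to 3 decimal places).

Posterior: Gamma(shape=9.8, rate=6.9); mean ≈ 1.420

Total count ∑xᵢ = 7 over n = 3 days.
Gamma is conjugate to the Poisson likelihood: posterior is Gamma(shape = 2.8+7 = 9.8, rate = 3.9+3 = 6.9).
E[λ | data] = 9.8/6.9 = 1.420.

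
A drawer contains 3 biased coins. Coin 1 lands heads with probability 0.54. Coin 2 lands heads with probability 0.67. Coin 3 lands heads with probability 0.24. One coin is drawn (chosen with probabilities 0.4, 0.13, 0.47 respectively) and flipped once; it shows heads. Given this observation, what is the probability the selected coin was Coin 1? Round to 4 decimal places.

Tabulate prior·likelihood by source: [1] prior 0.4, lik 0.54, product 0.2160; [2] prior 0.13, lik 0.67, product 0.08710; [3] prior 0.47, lik 0.24, product 0.1128.
Normalizing constant = 0.41590; the posterior for Coin 1 is its product over the sum, 0.2160/0.41590 = 0.5194.

Posterior probability ≈ 0.5194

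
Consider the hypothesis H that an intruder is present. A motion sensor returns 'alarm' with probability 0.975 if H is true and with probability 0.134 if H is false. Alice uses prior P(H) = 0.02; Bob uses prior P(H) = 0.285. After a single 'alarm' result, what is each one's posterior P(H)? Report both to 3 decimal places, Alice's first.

Alice: 0.129; Bob: 0.744

P('+'|H) = 0.975, P('+'|¬H) = 0.134.
Alice: numerator 0.975·0.02 = 0.019500; evidence = 0.019500+0.134·0.98 = 0.15082; posterior = 0.129.
Bob: numerator 0.975·0.285 = 0.27787; evidence = 0.27787+0.134·0.715 = 0.37368; posterior = 0.744.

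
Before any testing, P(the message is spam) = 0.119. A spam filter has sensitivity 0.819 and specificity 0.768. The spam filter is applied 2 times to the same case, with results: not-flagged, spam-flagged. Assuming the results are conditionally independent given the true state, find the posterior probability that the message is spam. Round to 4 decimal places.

Posterior P(H) ≈ 0.1010

Let H be the event that the message is spam; start with P(H) = 0.119. P('spam-flagged'|H) = 0.819, P('spam-flagged'|¬H) = 0.232.
Update on result 1 ('not-flagged'): P(H) ← 0.181·0.1190 / (0.181·0.1190 + 0.768·0.8810) = 0.021539/0.69815 = 0.0309.
Update on result 2 ('spam-flagged'): P(H) ← 0.819·0.0309 / (0.819·0.0309 + 0.232·0.9691) = 0.025268/0.25011 = 0.1010.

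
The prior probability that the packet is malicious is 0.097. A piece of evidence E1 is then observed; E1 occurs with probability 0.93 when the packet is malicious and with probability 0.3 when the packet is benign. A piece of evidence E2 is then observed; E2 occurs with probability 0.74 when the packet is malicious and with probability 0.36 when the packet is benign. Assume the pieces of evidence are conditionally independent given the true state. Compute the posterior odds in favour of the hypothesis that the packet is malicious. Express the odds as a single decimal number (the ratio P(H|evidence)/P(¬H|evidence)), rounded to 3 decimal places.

Prior odds = 0.097/(1−0.097) = 0.10742. In log-odds, ln(0.10742) = -2.2310.
Add log likelihood ratios: ln(3.1000) + ln(2.0556) = 1.8519.
Posterior log-odds = -0.37906, so posterior odds = exp(-0.37906) = 0.68450.

Posterior odds ≈ 0.685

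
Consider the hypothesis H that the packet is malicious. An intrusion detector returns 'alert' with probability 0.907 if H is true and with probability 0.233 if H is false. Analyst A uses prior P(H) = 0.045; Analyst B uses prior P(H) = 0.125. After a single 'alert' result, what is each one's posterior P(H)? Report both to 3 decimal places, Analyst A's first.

Analyst A: 0.155; Analyst B: 0.357

P('+'|H) = 0.907, P('+'|¬H) = 0.233.
Analyst A: numerator 0.907·0.045 = 0.040815; evidence = 0.040815+0.233·0.955 = 0.26333; posterior = 0.155.
Analyst B: numerator 0.907·0.125 = 0.11338; evidence = 0.11338+0.233·0.875 = 0.31725; posterior = 0.357.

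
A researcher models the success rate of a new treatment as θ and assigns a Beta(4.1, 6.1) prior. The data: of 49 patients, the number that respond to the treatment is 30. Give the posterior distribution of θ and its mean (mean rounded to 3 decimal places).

The binomial likelihood is conjugate to the Beta prior: with 30 successes and 19 failures, the posterior is Beta(4.1+30, 6.1+19) = Beta(34.1, 25.1).
Posterior mean = α/(α+β) = 34.1/59.2 = 0.576.

Posterior: Beta(34.1, 25.1); mean ≈ 0.576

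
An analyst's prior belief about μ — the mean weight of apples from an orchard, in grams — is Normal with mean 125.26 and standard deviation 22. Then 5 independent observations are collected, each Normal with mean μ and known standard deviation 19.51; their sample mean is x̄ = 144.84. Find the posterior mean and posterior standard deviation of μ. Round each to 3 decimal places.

Posterior mean ≈ 142.179; posterior SD ≈ 8.111

With known σ, the Normal prior is conjugate. Weight on the data is w = (n/σ²)/(n/σ² + 1/τ₀²) = 0.0131358/(0.0131358+0.00206612) = 0.86409.
Posterior mean = w·x̄ + (1−w)·μ₀ = 0.86409·144.84 + 0.13591·125.26 = 142.179. Posterior variance = 1/(0.0131358+0.00206612) = 65.7813, so SD = 8.111.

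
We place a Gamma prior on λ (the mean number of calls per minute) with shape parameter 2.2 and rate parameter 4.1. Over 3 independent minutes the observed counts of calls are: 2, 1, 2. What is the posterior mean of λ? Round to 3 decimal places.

Posterior mean ≈ 1.014

The Poisson likelihood adds the total count to the shape and the number of exposure periods to the rate. Here ∑xᵢ = 5 and n = 3, so shape 2.2→7.2 and rate 4.1→7.1.
E[λ | data] = 7.2/7.1 = 1.014.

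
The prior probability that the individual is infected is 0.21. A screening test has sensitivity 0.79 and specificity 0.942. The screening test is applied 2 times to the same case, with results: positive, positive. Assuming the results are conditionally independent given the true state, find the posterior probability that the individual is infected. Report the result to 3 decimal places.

Posterior P(H) ≈ 0.980

Let H be the event that the individual is infected; start with P(H) = 0.21. P('positive'|H) = 0.79, P('positive'|¬H) = 0.058.
Update on result 1 ('positive'): P(H) ← 0.79·0.2100 / (0.79·0.2100 + 0.058·0.7900) = 0.16590/0.21172 = 0.7836.
Update on result 2 ('positive'): P(H) ← 0.79·0.7836 / (0.79·0.7836 + 0.058·0.2164) = 0.61903/0.63158 = 0.9801.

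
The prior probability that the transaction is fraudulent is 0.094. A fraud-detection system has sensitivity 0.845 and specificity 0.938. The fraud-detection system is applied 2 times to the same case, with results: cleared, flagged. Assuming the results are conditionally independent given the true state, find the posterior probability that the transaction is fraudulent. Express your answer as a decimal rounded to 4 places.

Let H be the event that the transaction is fraudulent; start with P(H) = 0.094. P('flagged'|H) = 0.845, P('flagged'|¬H) = 0.062.
Update on result 1 ('cleared'): P(H) ← 0.155·0.0940 / (0.155·0.0940 + 0.938·0.9060) = 0.014570/0.86440 = 0.0169.
Update on result 2 ('flagged'): P(H) ← 0.845·0.0169 / (0.845·0.0169 + 0.062·0.9831) = 0.014243/0.075198 = 0.1894.

Posterior P(H) ≈ 0.1894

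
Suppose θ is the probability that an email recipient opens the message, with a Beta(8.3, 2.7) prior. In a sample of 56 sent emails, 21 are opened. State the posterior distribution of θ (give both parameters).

Posterior: Beta(29.3, 37.7)

Observing 21 successes and 35 failures updates Beta(8.3, 2.7) by adding the success and failure counts to the two shape parameters: α = 8.3+21 = 29.3, β = 2.7+35 = 37.7.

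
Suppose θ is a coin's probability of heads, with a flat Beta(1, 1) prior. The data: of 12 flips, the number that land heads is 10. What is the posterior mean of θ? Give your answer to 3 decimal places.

Observing 10 successes and 2 failures updates Beta(1, 1) by adding the success and failure counts to the two shape parameters: α = 1+10 = 11, β = 1+2 = 3.
E[θ | data] = 11/(11+3) = 0.786.

Posterior mean ≈ 0.786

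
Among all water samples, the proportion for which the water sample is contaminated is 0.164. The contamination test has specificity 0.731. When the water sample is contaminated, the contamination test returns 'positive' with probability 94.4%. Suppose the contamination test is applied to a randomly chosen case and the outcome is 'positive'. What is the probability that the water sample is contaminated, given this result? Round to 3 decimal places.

P(H | E) ≈ 0.408

Let H be the event that the water sample is contaminated. P(H) = 0.164, so P(¬H) = 0.836. With E the 'positive' result, P(E|H) = 0.944 and P(E|¬H) = 0.269.
P(E) = 0.944·0.164 + 0.269·0.836 = 0.15482 + 0.22488 = 0.37970.
By Bayes' theorem, P(H|E) = 0.15482 / 0.37970 = 0.408.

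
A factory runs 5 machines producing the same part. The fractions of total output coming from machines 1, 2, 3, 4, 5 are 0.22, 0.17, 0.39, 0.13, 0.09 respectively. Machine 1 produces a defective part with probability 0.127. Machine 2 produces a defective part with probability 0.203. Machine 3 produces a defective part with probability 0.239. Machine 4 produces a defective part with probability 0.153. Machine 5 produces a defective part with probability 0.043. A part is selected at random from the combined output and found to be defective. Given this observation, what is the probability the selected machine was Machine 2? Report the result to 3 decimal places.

Posterior probability ≈ 0.192

P(defective|M1) = 0.127; P(defective|M2) = 0.203; P(defective|M3) = 0.239; P(defective|M4) = 0.153; P(defective|M5) = 0.043.
Prior × likelihood for each source: 0.22·0.127=0.02794, 0.17·0.203=0.03451, 0.39·0.239=0.09321, 0.13·0.153=0.01989, 0.09·0.043=0.003870. Summing gives P(defective) = 0.17942.
P(Machine 2 | defective) = 0.03451 / 0.17942 = 0.192.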